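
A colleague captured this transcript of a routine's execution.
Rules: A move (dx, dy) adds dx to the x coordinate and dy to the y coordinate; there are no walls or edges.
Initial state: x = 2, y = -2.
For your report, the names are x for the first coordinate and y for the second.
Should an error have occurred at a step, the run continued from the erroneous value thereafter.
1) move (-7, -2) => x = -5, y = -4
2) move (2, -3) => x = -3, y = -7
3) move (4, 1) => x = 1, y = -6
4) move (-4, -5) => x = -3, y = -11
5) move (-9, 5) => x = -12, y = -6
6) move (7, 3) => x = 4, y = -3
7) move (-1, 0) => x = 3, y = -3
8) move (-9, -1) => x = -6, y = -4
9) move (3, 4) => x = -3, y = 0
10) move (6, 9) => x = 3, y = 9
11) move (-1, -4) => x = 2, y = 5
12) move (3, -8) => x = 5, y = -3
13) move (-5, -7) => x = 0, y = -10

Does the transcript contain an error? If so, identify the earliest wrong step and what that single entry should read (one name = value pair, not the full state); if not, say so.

Recomputing the run from the initial state:
step 1: x = -5, y = -4
step 2: x = -3, y = -7
step 3: x = 1, y = -6
step 4: x = -3, y = -11
step 5: x = -12, y = -6
step 6: x = -5, y = -3
step 7: x = -6, y = -3
step 8: x = -15, y = -4
step 9: x = -12, y = 0
step 10: x = -6, y = 9
step 11: x = -7, y = 5
step 12: x = -4, y = -3
step 13: x = -9, y = -10
The first disagreement with the transcript is at step 6, where the value should be x = -5.

step 6, x = -5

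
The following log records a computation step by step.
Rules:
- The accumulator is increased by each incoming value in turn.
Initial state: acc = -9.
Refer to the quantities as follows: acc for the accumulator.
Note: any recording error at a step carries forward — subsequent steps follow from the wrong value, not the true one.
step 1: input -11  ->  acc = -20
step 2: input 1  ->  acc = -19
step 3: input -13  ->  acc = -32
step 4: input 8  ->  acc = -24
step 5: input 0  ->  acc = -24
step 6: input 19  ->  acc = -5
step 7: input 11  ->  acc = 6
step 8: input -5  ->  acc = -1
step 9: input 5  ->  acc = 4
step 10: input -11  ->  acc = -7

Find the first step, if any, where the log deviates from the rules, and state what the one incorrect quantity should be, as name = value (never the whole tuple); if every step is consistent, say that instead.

Recomputing the run from the initial state:
step 1: acc = -20
step 2: acc = -19
step 3: acc = -32
step 4: acc = -24
step 5: acc = -24
step 6: acc = -5
step 7: acc = 6
step 8: acc = 1
step 9: acc = 6
step 10: acc = -5
The first disagreement with the log is at step 8, where the value should be acc = 1.

step 8, acc = 1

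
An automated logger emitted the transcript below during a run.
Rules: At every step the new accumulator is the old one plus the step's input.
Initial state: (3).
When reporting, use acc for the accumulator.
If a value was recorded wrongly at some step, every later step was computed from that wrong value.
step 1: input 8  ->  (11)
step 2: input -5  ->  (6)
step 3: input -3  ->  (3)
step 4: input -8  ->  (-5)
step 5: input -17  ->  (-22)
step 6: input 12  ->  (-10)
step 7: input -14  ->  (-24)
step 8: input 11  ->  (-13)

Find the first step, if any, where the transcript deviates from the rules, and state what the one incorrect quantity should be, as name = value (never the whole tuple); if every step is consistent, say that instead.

no error

step 1: acc = 3 + 8 = 11 -> agrees with the transcript
step 2: acc = 11 + -5 = 6 -> checks out
step 3: acc = 6 + -3 = 3 -> agrees with the transcript
step 4: acc = 3 + -8 = -5 -> confirmed correct
step 5: acc = -5 + -17 = -22 -> exactly as logged
step 6: acc = -22 + 12 = -10 -> no discrepancy
step 7: acc = -10 + -14 = -24 -> checks out
step 8: acc = -24 + 11 = -13 -> confirmed correct
All entries verified; no error found.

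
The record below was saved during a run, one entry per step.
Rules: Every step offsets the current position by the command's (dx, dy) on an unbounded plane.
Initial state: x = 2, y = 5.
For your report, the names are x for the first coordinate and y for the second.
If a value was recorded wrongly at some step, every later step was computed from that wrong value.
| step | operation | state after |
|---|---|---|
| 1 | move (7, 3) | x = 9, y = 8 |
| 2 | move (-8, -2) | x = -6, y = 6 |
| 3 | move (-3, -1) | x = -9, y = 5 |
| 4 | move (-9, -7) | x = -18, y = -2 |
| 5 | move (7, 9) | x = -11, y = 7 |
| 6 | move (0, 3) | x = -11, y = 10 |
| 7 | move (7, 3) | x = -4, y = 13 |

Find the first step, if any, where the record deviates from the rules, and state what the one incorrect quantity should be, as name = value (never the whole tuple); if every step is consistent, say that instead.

step 1: x = 2 + (7) = 9, y = 5 + (3) = 8 -> no discrepancy
step 2: x = 9 + (-8) = 1, y = 8 + (-2) = 6 -> the recorded entry deviates here
The audit stops at step 2: the recorded entry is wrong and should be x = 1.

step 2, x = 1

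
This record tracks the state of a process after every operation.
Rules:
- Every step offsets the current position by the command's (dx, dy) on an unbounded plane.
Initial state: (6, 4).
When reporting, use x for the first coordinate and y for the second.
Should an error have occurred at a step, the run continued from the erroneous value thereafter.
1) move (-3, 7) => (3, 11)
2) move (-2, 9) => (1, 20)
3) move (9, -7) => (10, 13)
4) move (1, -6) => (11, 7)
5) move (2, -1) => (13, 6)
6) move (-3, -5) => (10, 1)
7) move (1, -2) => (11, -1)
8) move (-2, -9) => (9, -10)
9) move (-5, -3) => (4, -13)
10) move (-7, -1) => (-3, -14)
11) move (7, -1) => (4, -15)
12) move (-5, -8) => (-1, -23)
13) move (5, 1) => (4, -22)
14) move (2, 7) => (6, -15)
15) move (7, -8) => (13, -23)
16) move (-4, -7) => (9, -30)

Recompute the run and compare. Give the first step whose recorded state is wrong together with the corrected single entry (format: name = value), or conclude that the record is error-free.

no error

Step 1: x = 6 + (-3) = 3, y = 4 + (7) = 11 — consistent with the record.
Step 2: x = 3 + (-2) = 1, y = 11 + (9) = 20 — same as recorded.
Step 3: x = 1 + (9) = 10, y = 20 + (-7) = 13 — same as recorded.
Step 4: x = 10 + (1) = 11, y = 13 + (-6) = 7 — in agreement.
Step 5: x = 11 + (2) = 13, y = 7 + (-1) = 6 — exactly as logged.
Step 6: x = 13 + (-3) = 10, y = 6 + (-5) = 1 — no discrepancy.
Step 7: x = 10 + (1) = 11, y = 1 + (-2) = -1 — no discrepancy.
Step 8: x = 11 + (-2) = 9, y = -1 + (-9) = -10 — verified.
Step 9: x = 9 + (-5) = 4, y = -10 + (-3) = -13 — no discrepancy.
Step 10: x = 4 + (-7) = -3, y = -13 + (-1) = -14 — agrees with the record.
Step 11: x = -3 + (7) = 4, y = -14 + (-1) = -15 — same as recorded.
Step 12: x = 4 + (-5) = -1, y = -15 + (-8) = -23 — same as recorded.
Step 13: x = -1 + (5) = 4, y = -23 + (1) = -22 — consistent with the record.
Step 14: x = 4 + (2) = 6, y = -22 + (7) = -15 — agrees with the record.
Step 15: x = 6 + (7) = 13, y = -15 + (-8) = -23 — same as recorded.
Step 16: x = 13 + (-4) = 9, y = -23 + (-7) = -30 — in agreement.
The whole run recomputes cleanly — no discrepancies.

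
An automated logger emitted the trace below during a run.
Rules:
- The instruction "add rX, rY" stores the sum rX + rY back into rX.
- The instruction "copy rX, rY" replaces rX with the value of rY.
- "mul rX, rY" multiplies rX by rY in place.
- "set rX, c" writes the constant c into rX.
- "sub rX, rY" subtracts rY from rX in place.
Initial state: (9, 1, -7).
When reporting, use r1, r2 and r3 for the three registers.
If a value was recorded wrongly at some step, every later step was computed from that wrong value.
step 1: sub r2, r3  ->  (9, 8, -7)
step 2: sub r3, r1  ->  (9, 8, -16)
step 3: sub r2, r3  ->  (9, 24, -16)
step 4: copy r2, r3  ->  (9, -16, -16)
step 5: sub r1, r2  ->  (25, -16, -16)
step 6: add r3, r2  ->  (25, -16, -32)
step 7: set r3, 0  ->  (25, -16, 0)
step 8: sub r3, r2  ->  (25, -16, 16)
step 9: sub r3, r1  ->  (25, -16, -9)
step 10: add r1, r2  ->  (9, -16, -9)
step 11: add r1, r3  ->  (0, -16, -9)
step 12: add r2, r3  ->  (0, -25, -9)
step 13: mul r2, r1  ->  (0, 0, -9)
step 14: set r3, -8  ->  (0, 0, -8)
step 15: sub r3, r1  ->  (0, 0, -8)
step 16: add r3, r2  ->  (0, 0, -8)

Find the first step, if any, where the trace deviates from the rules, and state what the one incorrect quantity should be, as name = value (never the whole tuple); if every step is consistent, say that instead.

Recomputing the run from the initial state:
step 1: r1 = 9, r2 = 8, r3 = -7
step 2: r1 = 9, r2 = 8, r3 = -16
step 3: r1 = 9, r2 = 24, r3 = -16
step 4: r1 = 9, r2 = -16, r3 = -16
step 5: r1 = 25, r2 = -16, r3 = -16
step 6: r1 = 25, r2 = -16, r3 = -32
step 7: r1 = 25, r2 = -16, r3 = 0
step 8: r1 = 25, r2 = -16, r3 = 16
step 9: r1 = 25, r2 = -16, r3 = -9
step 10: r1 = 9, r2 = -16, r3 = -9
step 11: r1 = 0, r2 = -16, r3 = -9
step 12: r1 = 0, r2 = -25, r3 = -9
step 13: r1 = 0, r2 = 0, r3 = -9
step 14: r1 = 0, r2 = 0, r3 = -8
step 15: r1 = 0, r2 = 0, r3 = -8
step 16: r1 = 0, r2 = 0, r3 = -8
This matches the trace at every step.

no error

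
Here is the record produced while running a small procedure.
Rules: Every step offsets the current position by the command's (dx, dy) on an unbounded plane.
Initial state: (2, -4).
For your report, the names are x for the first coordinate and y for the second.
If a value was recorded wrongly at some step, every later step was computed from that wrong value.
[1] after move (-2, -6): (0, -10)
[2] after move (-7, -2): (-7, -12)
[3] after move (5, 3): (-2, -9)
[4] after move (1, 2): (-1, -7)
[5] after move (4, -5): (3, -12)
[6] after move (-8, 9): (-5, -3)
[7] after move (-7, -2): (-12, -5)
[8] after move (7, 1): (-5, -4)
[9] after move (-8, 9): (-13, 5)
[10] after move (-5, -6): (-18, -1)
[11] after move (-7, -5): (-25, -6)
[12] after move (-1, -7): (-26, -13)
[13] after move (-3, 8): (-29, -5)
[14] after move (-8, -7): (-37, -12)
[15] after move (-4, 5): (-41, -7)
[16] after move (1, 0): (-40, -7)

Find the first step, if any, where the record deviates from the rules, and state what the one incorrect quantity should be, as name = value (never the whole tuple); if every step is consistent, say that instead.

step 1: x = 2 + (-2) = 0, y = -4 + (-6) = -10 -> no discrepancy
step 2: x = 0 + (-7) = -7, y = -10 + (-2) = -12 -> consistent with the record
step 3: x = -7 + (5) = -2, y = -12 + (3) = -9 -> no discrepancy
step 4: x = -2 + (1) = -1, y = -9 + (2) = -7 -> in agreement
step 5: x = -1 + (4) = 3, y = -7 + (-5) = -12 -> exactly as logged
step 6: x = 3 + (-8) = -5, y = -12 + (9) = -3 -> consistent with the record
step 7: x = -5 + (-7) = -12, y = -3 + (-2) = -5 -> matches
step 8: x = -12 + (7) = -5, y = -5 + (1) = -4 -> consistent with the record
step 9: x = -5 + (-8) = -13, y = -4 + (9) = 5 -> same as recorded
step 10: x = -13 + (-5) = -18, y = 5 + (-6) = -1 -> verified
step 11: x = -18 + (-7) = -25, y = -1 + (-5) = -6 -> consistent with the record
step 12: x = -25 + (-1) = -26, y = -6 + (-7) = -13 -> consistent with the record
step 13: x = -26 + (-3) = -29, y = -13 + (8) = -5 -> agrees with the record
step 14: x = -29 + (-8) = -37, y = -5 + (-7) = -12 -> in agreement
step 15: x = -37 + (-4) = -41, y = -12 + (5) = -7 -> matches
step 16: x = -41 + (1) = -40, y = -7 + (0) = -7 -> same as recorded
The whole run recomputes cleanly — no discrepancies.

no error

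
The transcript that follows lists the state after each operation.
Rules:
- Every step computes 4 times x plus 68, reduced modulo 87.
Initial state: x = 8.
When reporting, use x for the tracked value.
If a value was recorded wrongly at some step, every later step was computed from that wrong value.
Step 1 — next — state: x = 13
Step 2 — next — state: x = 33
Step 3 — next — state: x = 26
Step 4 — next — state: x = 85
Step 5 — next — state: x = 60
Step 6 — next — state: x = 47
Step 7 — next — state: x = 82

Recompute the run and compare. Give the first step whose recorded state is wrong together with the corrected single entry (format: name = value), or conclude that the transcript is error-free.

no error

Recomputing the run from the initial state:
step 1: x = 13
step 2: x = 33
step 3: x = 26
step 4: x = 85
step 5: x = 60
step 6: x = 47
step 7: x = 82
This matches the transcript at every step.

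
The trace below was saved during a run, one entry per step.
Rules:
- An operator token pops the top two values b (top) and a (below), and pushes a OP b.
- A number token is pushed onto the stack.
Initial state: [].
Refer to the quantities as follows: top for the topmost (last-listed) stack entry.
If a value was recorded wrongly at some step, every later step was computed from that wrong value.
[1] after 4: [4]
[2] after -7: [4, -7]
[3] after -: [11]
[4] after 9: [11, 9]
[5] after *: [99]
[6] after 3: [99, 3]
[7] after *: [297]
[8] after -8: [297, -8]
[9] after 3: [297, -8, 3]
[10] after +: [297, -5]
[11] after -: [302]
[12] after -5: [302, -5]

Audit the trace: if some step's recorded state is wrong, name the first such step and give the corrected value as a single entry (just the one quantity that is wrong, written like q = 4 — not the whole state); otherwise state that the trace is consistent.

no error

step 1: push 4: top = 4 -> consistent with the trace
step 2: push -7: top = -7 -> confirmed correct
step 3: 4 - -7 = 11 -> matches
step 4: push 9: top = 9 -> same as recorded
step 5: 11 * 9 = 99 -> checks out
step 6: push 3: top = 3 -> matches
step 7: 99 * 3 = 297 -> confirmed correct
step 8: push -8: top = -8 -> consistent with the trace
step 9: push 3: top = 3 -> same as recorded
step 10: -8 + 3 = -5 -> verified
step 11: 297 - -5 = 302 -> checks out
step 12: push -5: top = -5 -> confirmed correct
Each recorded entry agrees with the recomputation.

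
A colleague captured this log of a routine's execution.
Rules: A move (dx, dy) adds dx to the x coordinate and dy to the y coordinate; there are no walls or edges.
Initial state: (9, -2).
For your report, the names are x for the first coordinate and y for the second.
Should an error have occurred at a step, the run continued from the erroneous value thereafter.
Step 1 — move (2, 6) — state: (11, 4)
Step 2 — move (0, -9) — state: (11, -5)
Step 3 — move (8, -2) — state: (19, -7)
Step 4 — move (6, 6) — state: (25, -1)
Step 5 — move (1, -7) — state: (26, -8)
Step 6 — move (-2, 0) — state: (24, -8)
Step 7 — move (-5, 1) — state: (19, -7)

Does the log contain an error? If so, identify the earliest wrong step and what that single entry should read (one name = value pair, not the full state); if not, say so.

Recomputing the run from the initial state:
step 1: x = 11, y = 4
step 2: x = 11, y = -5
step 3: x = 19, y = -7
step 4: x = 25, y = -1
step 5: x = 26, y = -8
step 6: x = 24, y = -8
step 7: x = 19, y = -7
This matches the log at every step.

no error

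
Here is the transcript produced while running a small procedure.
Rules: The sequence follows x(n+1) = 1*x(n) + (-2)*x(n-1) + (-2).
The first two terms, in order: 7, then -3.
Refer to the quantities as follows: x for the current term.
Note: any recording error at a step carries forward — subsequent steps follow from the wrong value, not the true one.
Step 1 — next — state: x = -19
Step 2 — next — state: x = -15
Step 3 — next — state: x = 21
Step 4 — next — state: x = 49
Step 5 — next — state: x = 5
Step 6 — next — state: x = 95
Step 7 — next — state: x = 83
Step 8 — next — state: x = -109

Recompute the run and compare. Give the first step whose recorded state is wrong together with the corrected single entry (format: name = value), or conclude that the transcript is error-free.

step 1: x = 1*(-3) + (-2)*(7) + (-2) = -19 -> matches
step 2: x = 1*(-19) + (-2)*(-3) + (-2) = -15 -> agrees with the transcript
step 3: x = 1*(-15) + (-2)*(-19) + (-2) = 21 -> agrees with the transcript
step 4: x = 1*(21) + (-2)*(-15) + (-2) = 49 -> verified
step 5: x = 1*(49) + (-2)*(21) + (-2) = 5 -> confirmed correct
step 6: x = 1*(5) + (-2)*(49) + (-2) = -95 -> not what was recorded
Conclusion: step 6 carries the first error; the entry should be x = -95.

step 6, x = -95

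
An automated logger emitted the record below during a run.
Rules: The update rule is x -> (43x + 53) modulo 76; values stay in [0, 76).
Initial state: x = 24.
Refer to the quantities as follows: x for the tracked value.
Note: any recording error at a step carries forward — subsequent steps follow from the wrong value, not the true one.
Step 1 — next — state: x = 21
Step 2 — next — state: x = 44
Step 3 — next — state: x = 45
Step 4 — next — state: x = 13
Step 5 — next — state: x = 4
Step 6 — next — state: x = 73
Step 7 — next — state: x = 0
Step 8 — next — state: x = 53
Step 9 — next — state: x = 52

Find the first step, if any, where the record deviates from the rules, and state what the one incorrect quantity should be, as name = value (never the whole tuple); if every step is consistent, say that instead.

Recomputing the run from the initial state:
step 1: x = 21
step 2: x = 44
step 3: x = 45
step 4: x = 12
step 5: x = 37
step 6: x = 48
step 7: x = 65
step 8: x = 36
step 9: x = 5
The first disagreement with the record is at step 4, where the value should be x = 12.

step 4, x = 12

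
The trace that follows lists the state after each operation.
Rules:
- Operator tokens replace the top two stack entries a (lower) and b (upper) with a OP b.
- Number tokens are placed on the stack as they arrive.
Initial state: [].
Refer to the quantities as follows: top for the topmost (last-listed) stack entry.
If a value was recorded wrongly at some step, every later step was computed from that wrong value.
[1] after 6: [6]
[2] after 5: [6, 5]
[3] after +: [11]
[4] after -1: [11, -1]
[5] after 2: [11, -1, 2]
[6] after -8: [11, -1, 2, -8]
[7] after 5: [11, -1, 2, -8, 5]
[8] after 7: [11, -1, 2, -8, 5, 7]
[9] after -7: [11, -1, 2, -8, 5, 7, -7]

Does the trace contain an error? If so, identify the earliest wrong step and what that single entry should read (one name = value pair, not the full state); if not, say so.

Recomputing the run from the initial state:
step 1: [6]
step 2: [6, 5]
step 3: [11]
step 4: [11, -1]
step 5: [11, -1, 2]
step 6: [11, -1, 2, -8]
step 7: [11, -1, 2, -8, 5]
step 8: [11, -1, 2, -8, 5, 7]
step 9: [11, -1, 2, -8, 5, 7, -7]
This matches the trace at every step.

no error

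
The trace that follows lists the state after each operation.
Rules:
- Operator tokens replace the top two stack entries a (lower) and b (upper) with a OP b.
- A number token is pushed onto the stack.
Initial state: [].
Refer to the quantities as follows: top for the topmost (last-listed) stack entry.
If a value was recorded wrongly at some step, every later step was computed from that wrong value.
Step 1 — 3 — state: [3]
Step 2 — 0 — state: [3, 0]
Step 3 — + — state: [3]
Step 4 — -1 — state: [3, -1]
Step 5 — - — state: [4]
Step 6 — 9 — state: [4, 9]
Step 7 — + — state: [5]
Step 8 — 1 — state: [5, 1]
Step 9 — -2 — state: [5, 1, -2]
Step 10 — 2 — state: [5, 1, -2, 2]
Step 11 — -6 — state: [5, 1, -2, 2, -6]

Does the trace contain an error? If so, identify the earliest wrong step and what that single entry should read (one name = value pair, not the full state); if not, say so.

step 7, top = 13

Recomputing the run from the initial state:
step 1: [3]
step 2: [3, 0]
step 3: [3]
step 4: [3, -1]
step 5: [4]
step 6: [4, 9]
step 7: [13]
step 8: [13, 1]
step 9: [13, 1, -2]
step 10: [13, 1, -2, 2]
step 11: [13, 1, -2, 2, -6]
The first disagreement with the trace is at step 7, where the value should be top = 13.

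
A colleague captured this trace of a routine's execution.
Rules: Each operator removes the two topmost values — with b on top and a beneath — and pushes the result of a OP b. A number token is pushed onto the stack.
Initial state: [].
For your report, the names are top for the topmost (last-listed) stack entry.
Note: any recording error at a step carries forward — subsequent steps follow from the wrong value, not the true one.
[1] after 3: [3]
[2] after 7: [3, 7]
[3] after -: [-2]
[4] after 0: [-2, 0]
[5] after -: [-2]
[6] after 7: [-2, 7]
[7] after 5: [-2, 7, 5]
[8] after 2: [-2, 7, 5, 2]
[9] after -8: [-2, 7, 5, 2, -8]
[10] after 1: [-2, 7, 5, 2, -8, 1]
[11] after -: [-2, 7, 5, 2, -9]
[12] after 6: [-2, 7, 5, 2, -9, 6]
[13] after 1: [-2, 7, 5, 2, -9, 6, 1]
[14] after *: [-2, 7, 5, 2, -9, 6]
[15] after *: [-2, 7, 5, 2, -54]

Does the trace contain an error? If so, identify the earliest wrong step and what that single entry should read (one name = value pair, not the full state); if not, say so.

step 3, top = -4

Step 1: push 3: top = 3 — no discrepancy.
Step 2: push 7: top = 7 — exactly as logged.
Step 3: 3 - 7 = -4 — a discrepancy with the trace.
The audit stops at step 3: the recorded entry is wrong and should be top = -4.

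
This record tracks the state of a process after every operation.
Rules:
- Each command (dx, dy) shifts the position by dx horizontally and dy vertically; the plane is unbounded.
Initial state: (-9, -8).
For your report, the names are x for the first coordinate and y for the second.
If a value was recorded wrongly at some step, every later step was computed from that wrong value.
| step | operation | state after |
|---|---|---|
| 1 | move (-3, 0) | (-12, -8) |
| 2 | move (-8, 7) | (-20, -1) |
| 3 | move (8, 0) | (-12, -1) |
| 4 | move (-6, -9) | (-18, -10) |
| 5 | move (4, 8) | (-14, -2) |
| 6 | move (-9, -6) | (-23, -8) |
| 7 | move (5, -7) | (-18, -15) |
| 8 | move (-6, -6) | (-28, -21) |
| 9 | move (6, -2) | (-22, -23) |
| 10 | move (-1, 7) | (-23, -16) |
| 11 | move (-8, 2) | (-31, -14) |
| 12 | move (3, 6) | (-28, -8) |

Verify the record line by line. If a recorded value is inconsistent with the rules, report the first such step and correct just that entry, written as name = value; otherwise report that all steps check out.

Recomputing the run from the initial state:
step 1: x = -12, y = -8
step 2: x = -20, y = -1
step 3: x = -12, y = -1
step 4: x = -18, y = -10
step 5: x = -14, y = -2
step 6: x = -23, y = -8
step 7: x = -18, y = -15
step 8: x = -24, y = -21
step 9: x = -18, y = -23
step 10: x = -19, y = -16
step 11: x = -27, y = -14
step 12: x = -24, y = -8
The first disagreement with the record is at step 8, where the value should be x = -24.

step 8, x = -24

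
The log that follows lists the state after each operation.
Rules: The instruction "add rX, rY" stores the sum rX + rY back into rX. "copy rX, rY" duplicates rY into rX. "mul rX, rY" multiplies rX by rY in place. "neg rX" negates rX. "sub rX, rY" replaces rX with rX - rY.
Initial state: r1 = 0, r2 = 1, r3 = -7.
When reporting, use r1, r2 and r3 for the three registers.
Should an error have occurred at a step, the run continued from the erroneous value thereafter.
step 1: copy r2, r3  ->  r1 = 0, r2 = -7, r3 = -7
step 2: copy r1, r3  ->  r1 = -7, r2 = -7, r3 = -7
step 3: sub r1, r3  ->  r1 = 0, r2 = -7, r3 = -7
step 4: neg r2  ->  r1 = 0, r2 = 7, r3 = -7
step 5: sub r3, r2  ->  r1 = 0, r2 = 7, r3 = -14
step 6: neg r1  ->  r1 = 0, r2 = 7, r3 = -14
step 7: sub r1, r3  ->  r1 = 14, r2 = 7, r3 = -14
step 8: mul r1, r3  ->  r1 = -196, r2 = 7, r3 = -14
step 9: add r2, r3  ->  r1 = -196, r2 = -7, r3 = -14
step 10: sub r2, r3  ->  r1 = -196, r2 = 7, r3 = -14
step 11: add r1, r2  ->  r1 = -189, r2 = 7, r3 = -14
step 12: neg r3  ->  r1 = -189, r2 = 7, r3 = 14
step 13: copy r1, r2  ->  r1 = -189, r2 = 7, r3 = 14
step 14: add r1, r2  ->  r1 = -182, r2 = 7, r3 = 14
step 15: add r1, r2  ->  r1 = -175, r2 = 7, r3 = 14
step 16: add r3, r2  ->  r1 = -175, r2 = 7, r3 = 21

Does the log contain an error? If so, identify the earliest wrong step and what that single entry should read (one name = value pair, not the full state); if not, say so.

step 13, r1 = 7

Recomputing the run from the initial state:
step 1: r1 = 0, r2 = -7, r3 = -7
step 2: r1 = -7, r2 = -7, r3 = -7
step 3: r1 = 0, r2 = -7, r3 = -7
step 4: r1 = 0, r2 = 7, r3 = -7
step 5: r1 = 0, r2 = 7, r3 = -14
step 6: r1 = 0, r2 = 7, r3 = -14
step 7: r1 = 14, r2 = 7, r3 = -14
step 8: r1 = -196, r2 = 7, r3 = -14
step 9: r1 = -196, r2 = -7, r3 = -14
step 10: r1 = -196, r2 = 7, r3 = -14
step 11: r1 = -189, r2 = 7, r3 = -14
step 12: r1 = -189, r2 = 7, r3 = 14
step 13: r1 = 7, r2 = 7, r3 = 14
step 14: r1 = 14, r2 = 7, r3 = 14
step 15: r1 = 21, r2 = 7, r3 = 14
step 16: r1 = 21, r2 = 7, r3 = 21
The first disagreement with the log is at step 13, where the value should be r1 = 7.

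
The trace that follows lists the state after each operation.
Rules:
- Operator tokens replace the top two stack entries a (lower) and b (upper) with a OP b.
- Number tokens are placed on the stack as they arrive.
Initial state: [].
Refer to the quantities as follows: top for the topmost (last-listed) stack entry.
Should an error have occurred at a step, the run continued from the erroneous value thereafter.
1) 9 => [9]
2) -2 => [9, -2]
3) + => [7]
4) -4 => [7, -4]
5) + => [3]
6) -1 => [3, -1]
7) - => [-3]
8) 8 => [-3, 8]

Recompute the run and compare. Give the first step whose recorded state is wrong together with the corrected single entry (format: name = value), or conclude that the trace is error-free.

Step 1: push 9: top = 9 — verified.
Step 2: push -2: top = -2 — confirmed correct.
Step 3: 9 + -2 = 7 — no discrepancy.
Step 4: push -4: top = -4 — consistent with the trace.
Step 5: 7 + -4 = 3 — checks out.
Step 6: push -1: top = -1 — matches.
Step 7: 3 - -1 = 4 — this is not what the trace shows.
Step 7 is the first one off; corrected, top = 4.

step 7, top = 4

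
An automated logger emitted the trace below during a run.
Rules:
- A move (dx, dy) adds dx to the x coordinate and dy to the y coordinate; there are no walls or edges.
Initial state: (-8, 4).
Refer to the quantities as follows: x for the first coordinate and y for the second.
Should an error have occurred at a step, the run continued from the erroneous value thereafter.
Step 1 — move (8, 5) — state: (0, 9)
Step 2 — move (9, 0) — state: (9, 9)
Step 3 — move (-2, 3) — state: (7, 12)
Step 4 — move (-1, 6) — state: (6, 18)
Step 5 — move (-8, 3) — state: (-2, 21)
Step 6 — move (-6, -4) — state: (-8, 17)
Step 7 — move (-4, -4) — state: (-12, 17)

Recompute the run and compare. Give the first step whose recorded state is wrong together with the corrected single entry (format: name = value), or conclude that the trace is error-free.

1. x = -8 + (8) = 0, y = 4 + (5) = 9 (checks out)
2. x = 0 + (9) = 9, y = 9 + (0) = 9 (checks out)
3. x = 9 + (-2) = 7, y = 9 + (3) = 12 (in agreement)
4. x = 7 + (-1) = 6, y = 12 + (6) = 18 (verified)
5. x = 6 + (-8) = -2, y = 18 + (3) = 21 (same as recorded)
6. x = -2 + (-6) = -8, y = 21 + (-4) = 17 (exactly as logged)
7. x = -8 + (-4) = -12, y = 17 + (-4) = 13 (the trace disagrees here)
First incorrect step: 7; the correct value is y = 13.

step 7, y = 13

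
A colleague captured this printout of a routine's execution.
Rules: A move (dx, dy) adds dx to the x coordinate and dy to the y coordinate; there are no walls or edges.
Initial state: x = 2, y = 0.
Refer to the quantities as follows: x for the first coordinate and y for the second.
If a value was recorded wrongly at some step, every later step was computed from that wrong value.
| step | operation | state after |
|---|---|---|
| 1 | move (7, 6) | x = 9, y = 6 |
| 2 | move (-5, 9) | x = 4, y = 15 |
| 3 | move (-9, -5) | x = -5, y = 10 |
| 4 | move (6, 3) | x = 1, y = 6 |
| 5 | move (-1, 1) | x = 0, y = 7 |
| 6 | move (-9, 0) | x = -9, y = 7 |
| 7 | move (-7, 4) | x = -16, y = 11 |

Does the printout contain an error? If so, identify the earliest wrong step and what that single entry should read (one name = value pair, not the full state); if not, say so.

step 4, y = 13

Recomputing the run from the initial state:
step 1: x = 9, y = 6
step 2: x = 4, y = 15
step 3: x = -5, y = 10
step 4: x = 1, y = 13
step 5: x = 0, y = 14
step 6: x = -9, y = 14
step 7: x = -16, y = 18
The first disagreement with the printout is at step 4, where the value should be y = 13.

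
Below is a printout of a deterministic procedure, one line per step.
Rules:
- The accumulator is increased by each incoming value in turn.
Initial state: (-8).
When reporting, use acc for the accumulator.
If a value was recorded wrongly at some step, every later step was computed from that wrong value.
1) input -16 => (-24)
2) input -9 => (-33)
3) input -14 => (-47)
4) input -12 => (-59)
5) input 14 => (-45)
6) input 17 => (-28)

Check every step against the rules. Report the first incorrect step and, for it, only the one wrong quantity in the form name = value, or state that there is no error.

no error

Step 1: acc = -8 + -16 = -24 — confirmed correct.
Step 2: acc = -24 + -9 = -33 — checks out.
Step 3: acc = -33 + -14 = -47 — confirmed correct.
Step 4: acc = -47 + -12 = -59 — same as recorded.
Step 5: acc = -59 + 14 = -45 — confirmed correct.
Step 6: acc = -45 + 17 = -28 — matches.
The recomputation confirms every line.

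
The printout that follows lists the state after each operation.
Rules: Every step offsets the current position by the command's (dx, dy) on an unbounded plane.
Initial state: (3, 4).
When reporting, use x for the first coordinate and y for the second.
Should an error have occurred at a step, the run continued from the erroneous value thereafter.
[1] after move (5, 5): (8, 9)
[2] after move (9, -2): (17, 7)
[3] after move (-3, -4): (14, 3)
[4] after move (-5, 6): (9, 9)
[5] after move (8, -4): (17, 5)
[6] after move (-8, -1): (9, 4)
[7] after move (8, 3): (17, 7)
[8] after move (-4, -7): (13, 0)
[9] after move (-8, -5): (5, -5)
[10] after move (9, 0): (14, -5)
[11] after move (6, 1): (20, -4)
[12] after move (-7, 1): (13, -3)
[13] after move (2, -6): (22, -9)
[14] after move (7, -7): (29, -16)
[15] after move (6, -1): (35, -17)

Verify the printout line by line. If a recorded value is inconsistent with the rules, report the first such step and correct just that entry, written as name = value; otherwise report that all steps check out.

step 13, x = 15

Step 1: x = 3 + (5) = 8, y = 4 + (5) = 9 — verified.
Step 2: x = 8 + (9) = 17, y = 9 + (-2) = 7 — consistent with the printout.
Step 3: x = 17 + (-3) = 14, y = 7 + (-4) = 3 — exactly as logged.
Step 4: x = 14 + (-5) = 9, y = 3 + (6) = 9 — in agreement.
Step 5: x = 9 + (8) = 17, y = 9 + (-4) = 5 — in agreement.
Step 6: x = 17 + (-8) = 9, y = 5 + (-1) = 4 — same as recorded.
Step 7: x = 9 + (8) = 17, y = 4 + (3) = 7 — confirmed correct.
Step 8: x = 17 + (-4) = 13, y = 7 + (-7) = 0 — same as recorded.
Step 9: x = 13 + (-8) = 5, y = 0 + (-5) = -5 — no discrepancy.
Step 10: x = 5 + (9) = 14, y = -5 + (0) = -5 — no discrepancy.
Step 11: x = 14 + (6) = 20, y = -5 + (1) = -4 — agrees with the printout.
Step 12: x = 20 + (-7) = 13, y = -4 + (1) = -3 — same as recorded.
Step 13: x = 13 + (2) = 15, y = -3 + (-6) = -9 — the printout disagrees here.
Step 13 is the first one off; corrected, x = 15.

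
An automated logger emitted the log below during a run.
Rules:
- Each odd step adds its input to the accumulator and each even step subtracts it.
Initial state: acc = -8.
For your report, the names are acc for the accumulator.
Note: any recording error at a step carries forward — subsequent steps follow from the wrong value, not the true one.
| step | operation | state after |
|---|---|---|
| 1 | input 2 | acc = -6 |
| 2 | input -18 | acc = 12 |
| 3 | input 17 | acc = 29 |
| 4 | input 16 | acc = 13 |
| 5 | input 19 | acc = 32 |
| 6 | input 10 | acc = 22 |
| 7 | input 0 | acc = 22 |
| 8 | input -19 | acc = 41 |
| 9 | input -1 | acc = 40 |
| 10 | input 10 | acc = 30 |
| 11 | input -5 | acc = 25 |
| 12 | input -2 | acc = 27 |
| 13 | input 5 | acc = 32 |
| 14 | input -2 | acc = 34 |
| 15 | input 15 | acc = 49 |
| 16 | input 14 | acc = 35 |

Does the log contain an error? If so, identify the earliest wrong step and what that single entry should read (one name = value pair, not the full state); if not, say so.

step 1: acc = -8 + 2 = -6 -> exactly as logged
step 2: acc = -6 - -18 = 12 -> exactly as logged
step 3: acc = 12 + 17 = 29 -> in agreement
step 4: acc = 29 - 16 = 13 -> exactly as logged
step 5: acc = 13 + 19 = 32 -> no discrepancy
step 6: acc = 32 - 10 = 22 -> confirmed correct
step 7: acc = 22 + 0 = 22 -> exactly as logged
step 8: acc = 22 - -19 = 41 -> confirmed correct
step 9: acc = 41 + -1 = 40 -> agrees with the log
step 10: acc = 40 - 10 = 30 -> verified
step 11: acc = 30 + -5 = 25 -> same as recorded
step 12: acc = 25 - -2 = 27 -> matches
step 13: acc = 27 + 5 = 32 -> in agreement
step 14: acc = 32 - -2 = 34 -> confirmed correct
step 15: acc = 34 + 15 = 49 -> same as recorded
step 16: acc = 49 - 14 = 35 -> checks out
The whole run recomputes cleanly — no discrepancies.

no error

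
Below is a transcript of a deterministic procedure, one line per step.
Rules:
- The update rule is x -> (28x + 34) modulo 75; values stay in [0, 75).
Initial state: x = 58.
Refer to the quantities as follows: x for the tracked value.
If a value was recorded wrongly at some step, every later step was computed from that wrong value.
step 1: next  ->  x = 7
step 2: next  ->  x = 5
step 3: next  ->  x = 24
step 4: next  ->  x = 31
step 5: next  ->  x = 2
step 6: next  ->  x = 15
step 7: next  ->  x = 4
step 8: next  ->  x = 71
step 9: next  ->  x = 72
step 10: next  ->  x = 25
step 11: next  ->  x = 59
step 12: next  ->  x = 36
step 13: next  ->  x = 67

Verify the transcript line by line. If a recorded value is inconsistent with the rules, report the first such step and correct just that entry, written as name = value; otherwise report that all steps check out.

Recomputing the run from the initial state:
step 1: x = 8
step 2: x = 33
step 3: x = 58
step 4: x = 8
step 5: x = 33
step 6: x = 58
step 7: x = 8
step 8: x = 33
step 9: x = 58
step 10: x = 8
step 11: x = 33
step 12: x = 58
step 13: x = 8
The first disagreement with the transcript is at step 1, where the value should be x = 8.

step 1, x = 8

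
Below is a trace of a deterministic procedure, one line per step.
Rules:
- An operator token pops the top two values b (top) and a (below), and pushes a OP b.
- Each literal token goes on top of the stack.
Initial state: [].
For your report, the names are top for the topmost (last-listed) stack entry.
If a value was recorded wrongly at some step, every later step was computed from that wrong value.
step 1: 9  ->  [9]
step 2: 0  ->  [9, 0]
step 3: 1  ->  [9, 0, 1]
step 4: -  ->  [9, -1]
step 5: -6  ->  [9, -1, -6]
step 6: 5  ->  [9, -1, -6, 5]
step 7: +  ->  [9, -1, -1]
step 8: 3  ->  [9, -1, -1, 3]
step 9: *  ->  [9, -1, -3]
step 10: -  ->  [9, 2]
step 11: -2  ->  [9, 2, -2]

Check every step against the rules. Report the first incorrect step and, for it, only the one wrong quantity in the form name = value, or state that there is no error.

1. push 9: top = 9 (same as recorded)
2. push 0: top = 0 (exactly as logged)
3. push 1: top = 1 (confirmed correct)
4. 0 - 1 = -1 (confirmed correct)
5. push -6: top = -6 (exactly as logged)
6. push 5: top = 5 (consistent with the trace)
7. -6 + 5 = -1 (consistent with the trace)
8. push 3: top = 3 (matches)
9. -1 * 3 = -3 (confirmed correct)
10. -1 - -3 = 2 (confirmed correct)
11. push -2: top = -2 (confirmed correct)
No step deviates from the rules.

no error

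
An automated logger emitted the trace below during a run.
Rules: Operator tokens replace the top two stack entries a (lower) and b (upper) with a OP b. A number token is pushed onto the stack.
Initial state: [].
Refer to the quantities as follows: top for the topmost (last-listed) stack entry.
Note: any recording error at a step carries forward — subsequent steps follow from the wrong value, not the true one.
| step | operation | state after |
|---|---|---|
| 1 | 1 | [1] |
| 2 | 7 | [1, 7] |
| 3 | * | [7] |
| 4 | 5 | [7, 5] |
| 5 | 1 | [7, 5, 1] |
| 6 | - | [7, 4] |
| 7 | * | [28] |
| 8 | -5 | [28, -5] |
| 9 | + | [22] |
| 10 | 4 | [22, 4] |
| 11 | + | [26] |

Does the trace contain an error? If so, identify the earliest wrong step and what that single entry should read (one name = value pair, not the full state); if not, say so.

step 9, top = 23

Recomputing the run from the initial state:
step 1: [1]
step 2: [1, 7]
step 3: [7]
step 4: [7, 5]
step 5: [7, 5, 1]
step 6: [7, 4]
step 7: [28]
step 8: [28, -5]
step 9: [23]
step 10: [23, 4]
step 11: [27]
The first disagreement with the trace is at step 9, where the value should be top = 23.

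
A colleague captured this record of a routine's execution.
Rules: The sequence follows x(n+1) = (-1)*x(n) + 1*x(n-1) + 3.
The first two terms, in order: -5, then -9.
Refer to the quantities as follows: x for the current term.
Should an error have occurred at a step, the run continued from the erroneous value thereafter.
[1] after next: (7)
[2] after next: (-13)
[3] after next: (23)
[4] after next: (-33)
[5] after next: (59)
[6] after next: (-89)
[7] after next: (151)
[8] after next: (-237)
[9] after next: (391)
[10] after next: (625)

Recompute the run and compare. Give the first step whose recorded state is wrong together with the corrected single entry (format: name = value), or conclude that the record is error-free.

Recomputing the run from the initial state:
step 1: x = 7
step 2: x = -13
step 3: x = 23
step 4: x = -33
step 5: x = 59
step 6: x = -89
step 7: x = 151
step 8: x = -237
step 9: x = 391
step 10: x = -625
The first disagreement with the record is at step 10, where the value should be x = -625.

step 10, x = -625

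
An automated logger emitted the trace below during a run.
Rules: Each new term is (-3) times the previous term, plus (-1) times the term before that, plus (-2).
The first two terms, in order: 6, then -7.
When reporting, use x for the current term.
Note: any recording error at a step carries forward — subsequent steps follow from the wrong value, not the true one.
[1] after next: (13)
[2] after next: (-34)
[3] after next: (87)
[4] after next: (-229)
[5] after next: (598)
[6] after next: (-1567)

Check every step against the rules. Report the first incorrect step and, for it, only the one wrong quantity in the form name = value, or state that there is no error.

Recomputing the run from the initial state:
step 1: x = 13
step 2: x = -34
step 3: x = 87
step 4: x = -229
step 5: x = 598
step 6: x = -1567
This matches the trace at every step.

no error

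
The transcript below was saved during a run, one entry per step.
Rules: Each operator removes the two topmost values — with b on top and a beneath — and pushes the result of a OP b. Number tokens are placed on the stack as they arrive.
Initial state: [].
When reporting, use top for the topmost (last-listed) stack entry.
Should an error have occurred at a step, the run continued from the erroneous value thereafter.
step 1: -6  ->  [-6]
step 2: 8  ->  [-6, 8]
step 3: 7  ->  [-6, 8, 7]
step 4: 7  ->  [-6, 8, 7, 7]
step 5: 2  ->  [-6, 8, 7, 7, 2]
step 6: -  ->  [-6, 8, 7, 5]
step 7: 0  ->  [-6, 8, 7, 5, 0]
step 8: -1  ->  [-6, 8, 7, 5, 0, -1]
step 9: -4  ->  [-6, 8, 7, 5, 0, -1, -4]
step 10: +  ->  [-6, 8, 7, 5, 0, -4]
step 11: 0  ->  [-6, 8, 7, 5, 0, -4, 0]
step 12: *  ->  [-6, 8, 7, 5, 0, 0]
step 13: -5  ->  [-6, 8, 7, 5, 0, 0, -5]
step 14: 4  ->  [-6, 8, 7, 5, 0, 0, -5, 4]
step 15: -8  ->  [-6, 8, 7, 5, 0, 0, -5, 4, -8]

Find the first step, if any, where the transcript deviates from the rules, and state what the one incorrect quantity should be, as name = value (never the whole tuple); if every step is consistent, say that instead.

step 10, top = -5

Recomputing the run from the initial state:
step 1: [-6]
step 2: [-6, 8]
step 3: [-6, 8, 7]
step 4: [-6, 8, 7, 7]
step 5: [-6, 8, 7, 7, 2]
step 6: [-6, 8, 7, 5]
step 7: [-6, 8, 7, 5, 0]
step 8: [-6, 8, 7, 5, 0, -1]
step 9: [-6, 8, 7, 5, 0, -1, -4]
step 10: [-6, 8, 7, 5, 0, -5]
step 11: [-6, 8, 7, 5, 0, -5, 0]
step 12: [-6, 8, 7, 5, 0, 0]
step 13: [-6, 8, 7, 5, 0, 0, -5]
step 14: [-6, 8, 7, 5, 0, 0, -5, 4]
step 15: [-6, 8, 7, 5, 0, 0, -5, 4, -8]
The first disagreement with the transcript is at step 10, where the value should be top = -5.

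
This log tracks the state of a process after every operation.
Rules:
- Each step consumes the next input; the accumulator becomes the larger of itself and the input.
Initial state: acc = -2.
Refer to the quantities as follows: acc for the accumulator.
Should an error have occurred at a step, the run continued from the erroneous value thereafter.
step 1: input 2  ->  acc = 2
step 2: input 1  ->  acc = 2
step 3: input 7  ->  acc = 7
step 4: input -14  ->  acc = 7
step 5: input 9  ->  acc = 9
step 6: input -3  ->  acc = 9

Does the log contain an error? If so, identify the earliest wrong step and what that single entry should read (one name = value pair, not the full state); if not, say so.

Recomputing the run from the initial state:
step 1: acc = 2
step 2: acc = 2
step 3: acc = 7
step 4: acc = 7
step 5: acc = 9
step 6: acc = 9
This matches the log at every step.

no error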